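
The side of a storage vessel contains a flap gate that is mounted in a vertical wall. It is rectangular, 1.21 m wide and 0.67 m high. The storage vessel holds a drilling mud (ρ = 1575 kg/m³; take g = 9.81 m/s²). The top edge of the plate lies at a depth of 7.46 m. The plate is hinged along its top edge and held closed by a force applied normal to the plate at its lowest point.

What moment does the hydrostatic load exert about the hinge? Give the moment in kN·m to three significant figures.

M ≈ 33.2 kN·m

γ = ρg = 1575 × 9.81 / 1000 = 15.45075 kN/m³.
The centroid lies 0.67/2 = 0.335 m below the top edge, so the centroid depth is h_c = 7.46 + 0.335 = 7.795 m.
A = 1.21 × 0.67 = 0.8107 m².
Resultant F = γ·h_c·A = 15.45075 × 7.795 × 0.8107 = 97.6396 kN.
I_c = b·h³/12 = 1.21 × 0.67³/12 = 0.0303269 m⁴.
Centre of pressure: y_p = y_c + I_c/(y_c·A) = 7.795 + 0.0303269/(7.795 × 0.8107) = 7.795 + 0.00479901 = 7.7998 m along the plane.
The resultant acts 0.335 + 0.00479901 = 0.339799 m (along the plate) below the hinge at the top edge, so the moment about the hinge is M = F × 0.339799 = 97.6396 × 0.339799 = 33.1778 kN·m.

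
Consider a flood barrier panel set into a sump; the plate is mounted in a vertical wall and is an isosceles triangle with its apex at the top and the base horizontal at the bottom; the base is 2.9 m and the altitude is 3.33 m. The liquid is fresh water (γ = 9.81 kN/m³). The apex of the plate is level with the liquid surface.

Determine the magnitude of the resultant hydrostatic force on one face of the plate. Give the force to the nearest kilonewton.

F ≈ 105 kN

γ = 9.81 kN/m³.
With the apex up, the centroid sits 2h/3 = 2 × 3.33/3 = 2.22 m below the apex, so the centroid depth is h_c = 2.22 m.
A = ½ × 2.9 × 3.33 = 4.8285 m².
Resultant F = γ·h_c·A = 9.81 × 2.22 × 4.8285 = 105.156 kN.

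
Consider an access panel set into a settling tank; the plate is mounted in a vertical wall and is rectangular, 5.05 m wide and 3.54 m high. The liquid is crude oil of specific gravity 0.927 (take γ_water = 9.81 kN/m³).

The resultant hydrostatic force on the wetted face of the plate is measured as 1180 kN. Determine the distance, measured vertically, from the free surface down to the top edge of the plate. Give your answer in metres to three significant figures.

γ = 0.927 × 9.81 = 9.09387 kN/m³.
A = 5.05 × 3.54 = 17.877 m².
From F = γ·h_c·A, the centroid depth is h_c = 1180/(9.09387 × 17.877) = 7.25836 m.
The centroid lies 3.54/2 = 1.77 m below the top edge, so the top edge sits at h_top = 7.25836 − 1.77 = 5.48836 m below the surface.

d_top ≈ 5.49 m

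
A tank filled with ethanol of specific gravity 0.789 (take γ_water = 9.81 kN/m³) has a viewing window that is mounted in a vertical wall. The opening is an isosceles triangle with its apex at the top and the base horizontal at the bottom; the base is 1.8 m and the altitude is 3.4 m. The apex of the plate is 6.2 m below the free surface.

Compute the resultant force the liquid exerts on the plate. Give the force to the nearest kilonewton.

γ = 0.789 × 9.81 = 7.74009 kN/m³.
With the apex up, the centroid sits 2h/3 = 2 × 3.4/3 = 2.26667 m below the apex, so the centroid depth is h_c = 6.2 + 2.26667 = 8.46667 m.
A = ½ × 1.8 × 3.4 = 3.06 m².
Resultant F = γ·h_c·A = 7.74009 × 8.46667 × 3.06 = 200.53 kN.

F ≈ 201 kN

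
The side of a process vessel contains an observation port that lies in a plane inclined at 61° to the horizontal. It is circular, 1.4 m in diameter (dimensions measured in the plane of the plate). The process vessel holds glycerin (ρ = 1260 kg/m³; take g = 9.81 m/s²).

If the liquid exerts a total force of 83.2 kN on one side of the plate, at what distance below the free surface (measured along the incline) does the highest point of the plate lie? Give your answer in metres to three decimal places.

y_top ≈ 4.299 m

γ = ρg = 1260 × 9.81 / 1000 = 12.3606 kN/m³.
A = π(0.7)² = 1.53938 m².
From F = γ·h_c·A, the centroid depth is h_c = 83.2/(12.3606 × 1.53938) = 4.37258 m.
Let θ = 61° be the plate's angle to the horizontal; measure y along the incline from where the plane meets the free surface. Vertical depth h = y·sinθ with sinθ = 0.874620.
Along the incline, y_c = h_c/sinθ = 4.37258/0.874620 = 4.99941 m.
The centroid is at the centre, 0.7 m below the top of the plate, so the highest point sits at y_top = 4.99941 − 0.7 = 4.29941 m along the incline.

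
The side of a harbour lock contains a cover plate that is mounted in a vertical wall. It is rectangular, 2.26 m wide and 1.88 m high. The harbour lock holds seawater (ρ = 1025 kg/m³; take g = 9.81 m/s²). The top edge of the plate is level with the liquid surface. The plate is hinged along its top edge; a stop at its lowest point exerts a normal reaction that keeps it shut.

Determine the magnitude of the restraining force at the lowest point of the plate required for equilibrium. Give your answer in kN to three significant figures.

γ = ρg = 1025 × 9.81 / 1000 = 10.05525 kN/m³.
The centroid lies 1.88/2 = 0.94 m below the top edge, so the centroid depth is h_c = 0.94 m.
A = 2.26 × 1.88 = 4.2488 m².
Resultant F = γ·h_c·A = 10.05525 × 0.94 × 4.2488 = 40.1594 kN.
I_c = b·h³/12 = 2.26 × 1.88³/12 = 1.25141 m⁴.
Centre of pressure: y_p = y_c + I_c/(y_c·A) = 0.94 + 1.25141/(0.94 × 4.2488) = 0.94 + 0.313333 = 1.25333 m along the plane.
The resultant acts 0.94 + 0.313333 = 1.25333 m (along the plate) below the hinge at the top edge, so the moment about the hinge is M = F × 1.25333 = 40.1594 × 1.25333 = 50.333 kN·m.
A normal force at the bottom, 1.88 m from the hinge, must supply this moment: P = 50.333/1.88 = 26.7729 kN.

P ≈ 26.8 kN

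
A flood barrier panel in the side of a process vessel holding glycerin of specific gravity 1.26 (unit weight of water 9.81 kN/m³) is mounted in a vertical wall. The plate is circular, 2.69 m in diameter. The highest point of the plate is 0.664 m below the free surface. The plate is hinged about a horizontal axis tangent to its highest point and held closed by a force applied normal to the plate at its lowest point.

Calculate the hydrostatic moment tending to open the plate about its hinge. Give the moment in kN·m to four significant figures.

γ = 1.26 × 9.81 = 12.3606 kN/m³.
The centroid is at the centre, 1.345 m below the top of the plate, so the centroid depth is h_c = 0.664 + 1.345 = 2.009 m.
A = π(1.345)² = 5.68322 m².
Resultant F = γ·h_c·A = 12.3606 × 2.009 × 5.68322 = 141.128 kN.
I_c = πr⁴/4 = π × 1.345⁴/4 = 2.57027 m⁴.
Centre of pressure: y_p = y_c + I_c/(y_c·A) = 2.009 + 2.57027/(2.009 × 5.68322) = 2.009 + 0.225115 = 2.23412 m along the plane.
The resultant acts 1.345 + 0.225115 = 1.57011 m (along the plate) below the hinge at the top edge, so the moment about the hinge is M = F × 1.57011 = 141.128 × 1.57011 = 221.586 kN·m.

M ≈ 221.6 kN·m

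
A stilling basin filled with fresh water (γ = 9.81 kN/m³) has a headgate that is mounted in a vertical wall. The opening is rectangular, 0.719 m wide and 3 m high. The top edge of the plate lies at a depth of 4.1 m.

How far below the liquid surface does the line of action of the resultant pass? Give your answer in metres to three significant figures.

γ = 9.81 kN/m³.
The centroid lies 3/2 = 1.5 m below the top edge, so the centroid depth is h_c = 4.1 + 1.5 = 5.6 m.
A = 0.719 × 3 = 2.157 m².
Resultant F = γ·h_c·A = 9.81 × 5.6 × 2.157 = 118.497 kN.
I_c = b·h³/12 = 0.719 × 3³/12 = 1.61775 m⁴.
Centre of pressure: y_p = y_c + I_c/(y_c·A) = 5.6 + 1.61775/(5.6 × 2.157) = 5.6 + 0.133929 = 5.73393 m along the plane.

h_p = 5.73 m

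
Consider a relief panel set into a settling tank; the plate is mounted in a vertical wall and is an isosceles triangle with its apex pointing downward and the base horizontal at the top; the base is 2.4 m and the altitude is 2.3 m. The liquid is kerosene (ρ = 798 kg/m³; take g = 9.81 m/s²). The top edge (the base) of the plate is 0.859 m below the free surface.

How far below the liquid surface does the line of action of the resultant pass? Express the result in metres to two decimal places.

h_p = 1.81 m

γ = ρg = 798 × 9.81 / 1000 = 7.82838 kN/m³.
With the apex down, the centroid sits h/3 = 2.3/3 = 0.766667 m below the base (the top edge), so the centroid depth is h_c = 0.859 + 0.766667 = 1.62567 m.
A = ½ × 2.4 × 2.3 = 2.76 m².
Resultant F = γ·h_c·A = 7.82838 × 1.62567 × 2.76 = 35.1248 kN.
I_c = b·h³/36 = 2.4 × 2.3³/36 = 0.811133 m⁴.
Centre of pressure: y_p = y_c + I_c/(y_c·A) = 1.62567 + 0.811133/(1.62567 × 2.76) = 1.62567 + 0.18078 = 1.80645 m along the plane.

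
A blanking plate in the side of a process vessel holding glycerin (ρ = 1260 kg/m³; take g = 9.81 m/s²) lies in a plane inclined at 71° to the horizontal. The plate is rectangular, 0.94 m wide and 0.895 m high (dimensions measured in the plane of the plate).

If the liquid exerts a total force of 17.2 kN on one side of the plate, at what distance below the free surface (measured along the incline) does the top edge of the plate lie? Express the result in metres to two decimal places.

γ = ρg = 1260 × 9.81 / 1000 = 12.3606 kN/m³.
A = 0.94 × 0.895 = 0.8413 m².
From F = γ·h_c·A, the centroid depth is h_c = 17.2/(12.3606 × 0.8413) = 1.65401 m.
Let θ = 71° be the plate's angle to the horizontal; measure y along the incline from where the plane meets the free surface. Vertical depth h = y·sinθ with sinθ = 0.945519.
Along the incline, y_c = h_c/sinθ = 1.65401/0.945519 = 1.74931 m.
The centroid lies 0.895/2 = 0.4475 m below the top edge, so the top edge sits at y_top = 1.74931 − 0.4475 = 1.30181 m along the incline.

y_top ≈ 1.30 m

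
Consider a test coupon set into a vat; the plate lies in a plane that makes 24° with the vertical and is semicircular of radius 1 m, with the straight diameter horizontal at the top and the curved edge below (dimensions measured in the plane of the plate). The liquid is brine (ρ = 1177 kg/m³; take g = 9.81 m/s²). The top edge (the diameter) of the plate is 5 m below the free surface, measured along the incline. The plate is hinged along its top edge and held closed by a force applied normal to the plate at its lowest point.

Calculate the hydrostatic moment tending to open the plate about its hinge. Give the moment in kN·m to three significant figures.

γ = ρg = 1177 × 9.81 / 1000 = 11.54637 kN/m³.
The plate makes 24° with the vertical, i.e. θ = 90° − 24° = 66° to the horizontal. Measuring y along the incline from the free-surface line, vertical depth h = y·sinθ with sinθ = 0.913545.
The centroid of a semicircle lies 4r/(3π) = 0.424413 m from the diameter, here below the top edge, so y_c = 5 + 0.424413 = 5.42441 m and h_c = 5.42441 × 0.913545 = 4.95544 m.
A = πr²/2 = π × 1²/2 = 1.5708 m².
Resultant F = γ·h_c·A = 11.54637 × 4.95544 × 1.5708 = 89.877 kN.
I_c = (π/8 − 8/(9π))·r⁴ = 0.109757 × 1⁴ = 0.109757 m⁴.
Centre of pressure: y_p = y_c + I_c/(y_c·A) = 5.42441 + 0.109757/(5.42441 × 1.5708) = 5.42441 + 0.0128813 = 5.43729 m along the plane.
The resultant acts 0.424413 + 0.0128813 = 0.437294 m (along the plate) below the hinge at the top edge, so the moment about the hinge is M = F × 0.437294 = 89.877 × 0.437294 = 39.3027 kN·m.

M ≈ 39.3 kN·m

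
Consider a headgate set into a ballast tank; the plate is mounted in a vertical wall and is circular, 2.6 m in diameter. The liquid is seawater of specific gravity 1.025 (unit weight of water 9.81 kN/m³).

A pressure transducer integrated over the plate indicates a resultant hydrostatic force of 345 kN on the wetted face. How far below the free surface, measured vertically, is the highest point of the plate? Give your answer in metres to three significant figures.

γ = 1.025 × 9.81 = 10.05525 kN/m³.
A = π(1.3)² = 5.30929 m².
From F = γ·h_c·A, the centroid depth is h_c = 345/(10.05525 × 5.30929) = 6.46234 m.
The centroid is at the centre, 1.3 m below the top of the plate, so the highest point sits at h_top = 6.46234 − 1.3 = 5.16234 m below the surface.

d_top ≈ 5.16 m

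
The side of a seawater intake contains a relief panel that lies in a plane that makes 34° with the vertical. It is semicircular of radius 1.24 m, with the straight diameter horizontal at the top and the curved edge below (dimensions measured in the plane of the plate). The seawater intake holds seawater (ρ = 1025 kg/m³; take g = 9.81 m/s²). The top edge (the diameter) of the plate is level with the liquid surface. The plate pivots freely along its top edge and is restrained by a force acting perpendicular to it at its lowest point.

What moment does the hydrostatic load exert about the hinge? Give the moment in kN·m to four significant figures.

γ = ρg = 1025 × 9.81 / 1000 = 10.05525 kN/m³.
The plate makes 34° with the vertical, i.e. θ = 90° − 34° = 56° to the horizontal. Measuring y along the incline from the free-surface line, vertical depth h = y·sinθ with sinθ = 0.829038.
The centroid of a semicircle lies 4r/(3π) = 0.526272 m from the diameter, here below the top edge, so y_c = 0.526272 m and h_c = 0.526272 × 0.829038 = 0.436299 m.
A = πr²/2 = π × 1.24²/2 = 2.41526 m².
Resultant F = γ·h_c·A = 10.05525 × 0.436299 × 2.41526 = 10.596 kN.
I_c = (π/8 − 8/(9π))·r⁴ = 0.109757 × 1.24⁴ = 0.259489 m⁴.
Centre of pressure: y_p = y_c + I_c/(y_c·A) = 0.526272 + 0.259489/(0.526272 × 2.41526) = 0.526272 + 0.204148 = 0.73042 m along the plane.
The resultant acts 0.526272 + 0.204148 = 0.73042 m (along the plate) below the hinge at the top edge, so the moment about the hinge is M = F × 0.73042 = 10.596 × 0.73042 = 7.73953 kN·m.

M ≈ 7.740 kN·m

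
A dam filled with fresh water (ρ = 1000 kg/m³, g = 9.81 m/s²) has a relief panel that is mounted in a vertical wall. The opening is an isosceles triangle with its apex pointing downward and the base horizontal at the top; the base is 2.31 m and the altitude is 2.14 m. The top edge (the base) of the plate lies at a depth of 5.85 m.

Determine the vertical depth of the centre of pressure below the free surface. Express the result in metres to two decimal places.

γ = ρg = 1000 × 9.81 = 9810 N/m³ = 9.81 kN/m³.
With the apex down, the centroid sits h/3 = 2.14/3 = 0.713333 m below the base (the top edge), so the centroid depth is h_c = 5.85 + 0.713333 = 6.56333 m.
A = ½ × 2.31 × 2.14 = 2.4717 m².
Resultant F = γ·h_c·A = 9.81 × 6.56333 × 2.4717 = 159.144 kN.
I_c = b·h³/36 = 2.31 × 2.14³/36 = 0.628855 m⁴.
Centre of pressure: y_p = y_c + I_c/(y_c·A) = 6.56333 + 0.628855/(6.56333 × 2.4717) = 6.56333 + 0.0387642 = 6.60209 m along the plane.

h_p = 6.60 m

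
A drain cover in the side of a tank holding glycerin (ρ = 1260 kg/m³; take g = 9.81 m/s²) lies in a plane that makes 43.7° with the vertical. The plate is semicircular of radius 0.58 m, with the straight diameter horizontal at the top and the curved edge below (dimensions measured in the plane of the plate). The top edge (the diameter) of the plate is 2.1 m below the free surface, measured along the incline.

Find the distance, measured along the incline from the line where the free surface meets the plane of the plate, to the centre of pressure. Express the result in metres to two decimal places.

y_p = 2.36 m

γ = ρg = 1260 × 9.81 / 1000 = 12.3606 kN/m³.
The plate makes 43.7° with the vertical, i.e. θ = 90° − 43.7° = 46.3° to the horizontal. Measuring y along the incline from the free-surface line, vertical depth h = y·sinθ with sinθ = 0.722967.
The centroid of a semicircle lies 4r/(3π) = 0.24616 m from the diameter, here below the top edge, so y_c = 2.1 + 0.24616 = 2.34616 m and h_c = 2.34616 × 0.722967 = 1.6962 m.
A = πr²/2 = π × 0.58²/2 = 0.528416 m².
Resultant F = γ·h_c·A = 12.3606 × 1.6962 × 0.528416 = 11.0788 kN.
I_c = (π/8 − 8/(9π))·r⁴ = 0.109757 × 0.58⁴ = 0.0124206 m⁴.
Centre of pressure: y_p = y_c + I_c/(y_c·A) = 2.34616 + 0.0124206/(2.34616 × 0.528416) = 2.34616 + 0.0100186 = 2.35618 m along the plane.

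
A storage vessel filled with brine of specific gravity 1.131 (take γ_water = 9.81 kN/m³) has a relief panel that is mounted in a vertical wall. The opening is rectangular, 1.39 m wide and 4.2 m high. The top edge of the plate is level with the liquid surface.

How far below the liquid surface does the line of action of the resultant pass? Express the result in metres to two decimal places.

h_p = 2.80 m

γ = 1.131 × 9.81 = 11.09511 kN/m³.
The centroid lies 4.2/2 = 2.1 m below the top edge, so the centroid depth is h_c = 2.1 m.
A = 1.39 × 4.2 = 5.838 m².
Resultant F = γ·h_c·A = 11.09511 × 2.1 × 5.838 = 136.024 kN.
I_c = b·h³/12 = 1.39 × 4.2³/12 = 8.58186 m⁴.
Centre of pressure: y_p = y_c + I_c/(y_c·A) = 2.1 + 8.58186/(2.1 × 5.838) = 2.1 + 0.7 = 2.8 m along the plane.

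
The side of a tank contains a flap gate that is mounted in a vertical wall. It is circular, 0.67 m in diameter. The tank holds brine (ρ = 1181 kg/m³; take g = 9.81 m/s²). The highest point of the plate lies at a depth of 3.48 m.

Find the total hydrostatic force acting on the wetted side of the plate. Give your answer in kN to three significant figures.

γ = ρg = 1181 × 9.81 / 1000 = 11.58561 kN/m³.
The centroid is at the centre, 0.335 m below the top of the plate, so the centroid depth is h_c = 3.48 + 0.335 = 3.815 m.
A = π(0.335)² = 0.352565 m².
Resultant F = γ·h_c·A = 11.58561 × 3.815 × 0.352565 = 15.5831 kN.

F ≈ 15.6 kN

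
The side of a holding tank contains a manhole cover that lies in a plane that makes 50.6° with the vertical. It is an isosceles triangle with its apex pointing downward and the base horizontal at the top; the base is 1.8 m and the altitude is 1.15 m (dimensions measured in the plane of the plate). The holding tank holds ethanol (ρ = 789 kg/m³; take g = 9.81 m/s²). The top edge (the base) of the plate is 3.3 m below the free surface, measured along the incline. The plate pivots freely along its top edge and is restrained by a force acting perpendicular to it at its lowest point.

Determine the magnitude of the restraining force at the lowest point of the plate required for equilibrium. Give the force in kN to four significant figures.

γ = ρg = 789 × 9.81 / 1000 = 7.74009 kN/m³.
The plate makes 50.6° with the vertical, i.e. θ = 90° − 50.6° = 39.4° to the horizontal. Measuring y along the incline from the free-surface line, vertical depth h = y·sinθ with sinθ = 0.634731.
With the apex down, the centroid sits h/3 = 1.15/3 = 0.383333 m below the base (the top edge), so y_c = 3.3 + 0.383333 = 3.68333 m and h_c = 3.68333 × 0.634731 = 2.33792 m.
A = ½ × 1.8 × 1.15 = 1.035 m².
Resultant F = γ·h_c·A = 7.74009 × 2.33792 × 1.035 = 18.7291 kN.
I_c = b·h³/36 = 1.8 × 1.15³/36 = 0.0760437 m⁴.
Centre of pressure: y_p = y_c + I_c/(y_c·A) = 3.68333 + 0.0760437/(3.68333 × 1.035) = 3.68333 + 0.0199472 = 3.70328 m along the plane.
The resultant acts 0.383333 + 0.0199472 = 0.40328 m (along the plate) below the hinge at the top edge, so the moment about the hinge is M = F × 0.40328 = 18.7291 × 0.40328 = 7.55307 kN·m.
A normal force at the bottom, 1.15 m from the hinge, must supply this moment: P = 7.55307/1.15 = 6.56789 kN.

P ≈ 6.568 kN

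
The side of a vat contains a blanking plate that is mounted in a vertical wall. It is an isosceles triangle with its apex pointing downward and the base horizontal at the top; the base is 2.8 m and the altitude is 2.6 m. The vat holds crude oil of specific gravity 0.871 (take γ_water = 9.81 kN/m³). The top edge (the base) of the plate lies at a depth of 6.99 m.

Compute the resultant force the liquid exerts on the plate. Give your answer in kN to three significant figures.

F ≈ 244 kN

γ = 0.871 × 9.81 = 8.54451 kN/m³.
With the apex down, the centroid sits h/3 = 2.6/3 = 0.866667 m below the base (the top edge), so the centroid depth is h_c = 6.99 + 0.866667 = 7.85667 m.
A = ½ × 2.8 × 2.6 = 3.64 m².
Resultant F = γ·h_c·A = 8.54451 × 7.85667 × 3.64 = 244.358 kN.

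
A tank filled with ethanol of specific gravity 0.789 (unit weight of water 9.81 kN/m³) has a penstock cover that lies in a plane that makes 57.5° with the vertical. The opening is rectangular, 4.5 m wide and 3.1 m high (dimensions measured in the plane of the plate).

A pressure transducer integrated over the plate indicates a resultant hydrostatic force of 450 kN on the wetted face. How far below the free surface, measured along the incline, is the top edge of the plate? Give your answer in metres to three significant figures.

y_top ≈ 6.21 m

γ = 0.789 × 9.81 = 7.74009 kN/m³.
A = 4.5 × 3.1 = 13.95 m².
From F = γ·h_c·A, the centroid depth is h_c = 450/(7.74009 × 13.95) = 4.16766 m.
The plate makes 57.5° with the vertical, i.e. θ = 90° − 57.5° = 32.5° to the horizontal. Measuring y along the incline from the free-surface line, vertical depth h = y·sinθ with sinθ = 0.537300.
Along the incline, y_c = h_c/sinθ = 4.16766/0.537300 = 7.75667 m.
The centroid lies 3.1/2 = 1.55 m below the top edge, so the top edge sits at y_top = 7.75667 − 1.55 = 6.20667 m along the incline.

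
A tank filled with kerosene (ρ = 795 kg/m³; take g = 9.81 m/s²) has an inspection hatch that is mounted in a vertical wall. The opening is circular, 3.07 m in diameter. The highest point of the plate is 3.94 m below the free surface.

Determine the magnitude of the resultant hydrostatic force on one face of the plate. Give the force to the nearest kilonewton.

F ≈ 316 kN

γ = ρg = 795 × 9.81 / 1000 = 7.79895 kN/m³.
The centroid is at the centre, 1.535 m below the top of the plate, so the centroid depth is h_c = 3.94 + 1.535 = 5.475 m.
A = π(1.535)² = 7.4023 m².
Resultant F = γ·h_c·A = 7.79895 × 5.475 × 7.4023 = 316.073 kN.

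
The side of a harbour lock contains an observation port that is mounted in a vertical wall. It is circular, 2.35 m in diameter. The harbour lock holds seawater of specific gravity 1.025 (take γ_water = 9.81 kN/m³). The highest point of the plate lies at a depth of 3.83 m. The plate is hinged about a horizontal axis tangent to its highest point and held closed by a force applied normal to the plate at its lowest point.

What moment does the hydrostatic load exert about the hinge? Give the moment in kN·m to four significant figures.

γ = 1.025 × 9.81 = 10.05525 kN/m³.
The centroid is at the centre, 1.175 m below the top of the plate, so the centroid depth is h_c = 3.83 + 1.175 = 5.005 m.
A = π(1.175)² = 4.33736 m².
Resultant F = γ·h_c·A = 10.05525 × 5.005 × 4.33736 = 218.284 kN.
I_c = πr⁴/4 = π × 1.175⁴/4 = 1.49707 m⁴.
Centre of pressure: y_p = y_c + I_c/(y_c·A) = 5.005 + 1.49707/(5.005 × 4.33736) = 5.005 + 0.0689624 = 5.07396 m along the plane.
The resultant acts 1.175 + 0.0689624 = 1.24396 m (along the plate) below the hinge at the top edge, so the moment about the hinge is M = F × 1.24396 = 218.284 × 1.24396 = 271.537 kN·m.

M ≈ 271.5 kN·m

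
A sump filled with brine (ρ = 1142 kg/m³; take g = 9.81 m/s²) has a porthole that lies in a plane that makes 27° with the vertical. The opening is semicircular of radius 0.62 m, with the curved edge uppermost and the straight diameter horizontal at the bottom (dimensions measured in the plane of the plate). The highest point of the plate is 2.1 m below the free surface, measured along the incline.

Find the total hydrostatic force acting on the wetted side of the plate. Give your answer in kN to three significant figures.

γ = ρg = 1142 × 9.81 / 1000 = 11.20302 kN/m³.
The plate makes 27° with the vertical, i.e. θ = 90° − 27° = 63° to the horizontal. Measuring y along the incline from the free-surface line, vertical depth h = y·sinθ with sinθ = 0.891007.
The centroid lies 4r/(3π) = 0.263136 m above the diameter, so r − 4r/(3π) = 0.62 − 0.263136 = 0.356864 m below the topmost point, so y_c = 2.1 + 0.356864 = 2.45686 m and h_c = 2.45686 × 0.891007 = 2.18908 m.
A = πr²/2 = π × 0.62²/2 = 0.603814 m².
Resultant F = γ·h_c·A = 11.20302 × 2.18908 × 0.603814 = 14.8081 kN.

F ≈ 14.8 kN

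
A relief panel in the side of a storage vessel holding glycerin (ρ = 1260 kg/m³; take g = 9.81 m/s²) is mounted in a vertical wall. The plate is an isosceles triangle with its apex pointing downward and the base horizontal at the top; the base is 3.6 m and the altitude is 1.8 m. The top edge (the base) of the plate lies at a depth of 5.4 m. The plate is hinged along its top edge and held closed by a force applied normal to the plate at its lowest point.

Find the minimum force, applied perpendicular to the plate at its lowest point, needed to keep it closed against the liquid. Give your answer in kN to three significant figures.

γ = ρg = 1260 × 9.81 / 1000 = 12.3606 kN/m³.
With the apex down, the centroid sits h/3 = 1.8/3 = 0.6 m below the base (the top edge), so the centroid depth is h_c = 5.4 + 0.6 = 6 m.
A = ½ × 3.6 × 1.8 = 3.24 m².
Resultant F = γ·h_c·A = 12.3606 × 6 × 3.24 = 240.29 kN.
I_c = b·h³/36 = 3.6 × 1.8³/36 = 0.5832 m⁴.
Centre of pressure: y_p = y_c + I_c/(y_c·A) = 6 + 0.5832/(6 × 3.24) = 6 + 0.03 = 6.03 m along the plane.
The resultant acts 0.6 + 0.03 = 0.63 m (along the plate) below the hinge at the top edge, so the moment about the hinge is M = F × 0.63 = 240.29 × 0.63 = 151.383 kN·m.
A normal force at the bottom, 1.8 m from the hinge, must supply this moment: P = 151.383/1.8 = 84.1017 kN.

P ≈ 84.1 kN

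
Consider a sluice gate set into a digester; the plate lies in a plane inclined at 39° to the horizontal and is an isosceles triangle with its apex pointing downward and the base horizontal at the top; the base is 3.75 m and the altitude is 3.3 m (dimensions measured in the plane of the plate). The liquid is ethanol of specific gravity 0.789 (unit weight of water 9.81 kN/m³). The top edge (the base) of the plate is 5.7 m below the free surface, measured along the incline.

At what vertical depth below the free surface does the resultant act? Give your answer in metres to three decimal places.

γ = 0.789 × 9.81 = 7.74009 kN/m³.
Let θ = 39° be the plate's angle to the horizontal; measure y along the incline from where the plane meets the free surface. Vertical depth h = y·sinθ with sinθ = 0.629320.
With the apex down, the centroid sits h/3 = 3.3/3 = 1.1 m below the base (the top edge), so y_c = 5.7 + 1.1 = 6.8 m and h_c = 6.8 × 0.629320 = 4.27938 m.
A = ½ × 3.75 × 3.3 = 6.1875 m².
Resultant F = γ·h_c·A = 7.74009 × 4.27938 × 6.1875 = 204.947 kN.
I_c = b·h³/36 = 3.75 × 3.3³/36 = 3.74344 m⁴.
Centre of pressure: y_p = y_c + I_c/(y_c·A) = 6.8 + 3.74344/(6.8 × 6.1875) = 6.8 + 0.0889706 = 6.88897 m along the plane.
Vertically, h_p = y_p·sinθ = 6.88897 × 0.629320 = 4.33537 m.

h_p = 4.335 m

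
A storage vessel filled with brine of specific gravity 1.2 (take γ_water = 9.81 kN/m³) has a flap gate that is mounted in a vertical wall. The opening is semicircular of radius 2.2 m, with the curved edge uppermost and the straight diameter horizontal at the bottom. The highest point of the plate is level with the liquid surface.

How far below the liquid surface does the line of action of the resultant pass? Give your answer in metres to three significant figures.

γ = 1.2 × 9.81 = 11.772 kN/m³.
The centroid lies 4r/(3π) = 0.933709 m above the diameter, so r − 4r/(3π) = 2.2 − 0.933709 = 1.26629 m below the topmost point, so the centroid depth is h_c = 1.26629 m.
A = πr²/2 = π × 2.2²/2 = 7.60265 m².
Resultant F = γ·h_c·A = 11.772 × 1.26629 × 7.60265 = 113.331 kN.
I_c = (π/8 − 8/(9π))·r⁴ = 0.109757 × 2.2⁴ = 2.57112 m⁴.
Centre of pressure: y_p = y_c + I_c/(y_c·A) = 1.26629 + 2.57112/(1.26629 × 7.60265) = 1.26629 + 0.267069 = 1.53336 m along the plane.

h_p = 1.53 m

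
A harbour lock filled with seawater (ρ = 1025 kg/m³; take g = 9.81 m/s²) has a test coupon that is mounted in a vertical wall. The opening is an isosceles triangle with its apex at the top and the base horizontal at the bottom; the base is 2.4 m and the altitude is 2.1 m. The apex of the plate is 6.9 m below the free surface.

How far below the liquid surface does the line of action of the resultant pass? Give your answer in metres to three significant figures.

h_p = 8.33 m

γ = ρg = 1025 × 9.81 / 1000 = 10.05525 kN/m³.
With the apex up, the centroid sits 2h/3 = 2 × 2.1/3 = 1.4 m below the apex, so the centroid depth is h_c = 6.9 + 1.4 = 8.3 m.
A = ½ × 2.4 × 2.1 = 2.52 m².
Resultant F = γ·h_c·A = 10.05525 × 8.3 × 2.52 = 210.316 kN.
I_c = b·h³/36 = 2.4 × 2.1³/36 = 0.6174 m⁴.
Centre of pressure: y_p = y_c + I_c/(y_c·A) = 8.3 + 0.6174/(8.3 × 2.52) = 8.3 + 0.0295181 = 8.32952 m along the plane.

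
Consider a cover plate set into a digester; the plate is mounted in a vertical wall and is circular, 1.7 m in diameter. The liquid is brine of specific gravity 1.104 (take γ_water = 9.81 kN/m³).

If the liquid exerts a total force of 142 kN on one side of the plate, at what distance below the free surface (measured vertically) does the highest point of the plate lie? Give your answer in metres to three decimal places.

d_top ≈ 4.926 m

γ = 1.104 × 9.81 = 10.83024 kN/m³.
A = π(0.85)² = 2.2698 m².
From F = γ·h_c·A, the centroid depth is h_c = 142/(10.83024 × 2.2698) = 5.77647 m.
The centroid is at the centre, 0.85 m below the top of the plate, so the highest point sits at h_top = 5.77647 − 0.85 = 4.92647 m below the surface.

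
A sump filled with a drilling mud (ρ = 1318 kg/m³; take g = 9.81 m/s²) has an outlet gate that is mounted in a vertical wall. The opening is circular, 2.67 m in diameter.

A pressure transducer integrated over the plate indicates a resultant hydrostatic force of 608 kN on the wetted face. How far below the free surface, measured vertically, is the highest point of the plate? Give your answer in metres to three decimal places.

d_top ≈ 7.064 m

γ = ρg = 1318 × 9.81 / 1000 = 12.92958 kN/m³.
A = π(1.335)² = 5.59902 m².
From F = γ·h_c·A, the centroid depth is h_c = 608/(12.92958 × 5.59902) = 8.3986 m.
The centroid is at the centre, 1.335 m below the top of the plate, so the highest point sits at h_top = 8.3986 − 1.335 = 7.0636 m below the surface.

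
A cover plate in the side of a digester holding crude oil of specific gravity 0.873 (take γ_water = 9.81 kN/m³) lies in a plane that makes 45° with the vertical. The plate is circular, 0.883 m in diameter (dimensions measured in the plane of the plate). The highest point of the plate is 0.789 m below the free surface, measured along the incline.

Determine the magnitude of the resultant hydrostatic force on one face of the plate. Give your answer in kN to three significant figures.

γ = 0.873 × 9.81 = 8.56413 kN/m³.
The plate makes 45° with the vertical, i.e. θ = 90° − 45° = 45° to the horizontal. Measuring y along the incline from the free-surface line, vertical depth h = y·sinθ with sinθ = 0.707107.
The centroid is at the centre, 0.4415 m below the top of the plate, so y_c = 0.789 + 0.4415 = 1.2305 m and h_c = 1.2305 × 0.707107 = 0.870095 m.
A = π(0.4415)² = 0.612366 m².
Resultant F = γ·h_c·A = 8.56413 × 0.870095 × 0.612366 = 4.56311 kN.

F ≈ 4.56 kN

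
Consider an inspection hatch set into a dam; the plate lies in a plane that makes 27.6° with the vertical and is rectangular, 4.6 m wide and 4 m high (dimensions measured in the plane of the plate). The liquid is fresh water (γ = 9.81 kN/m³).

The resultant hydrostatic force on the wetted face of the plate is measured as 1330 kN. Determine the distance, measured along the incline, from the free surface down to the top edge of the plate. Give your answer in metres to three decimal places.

γ = 9.81 kN/m³.
A = 4.6 × 4 = 18.4 m².
From F = γ·h_c·A, the centroid depth is h_c = 1330/(9.81 × 18.4) = 7.36826 m.
The plate makes 27.6° with the vertical, i.e. θ = 90° − 27.6° = 62.4° to the horizontal. Measuring y along the incline from the free-surface line, vertical depth h = y·sinθ with sinθ = 0.886204.
Along the incline, y_c = h_c/sinθ = 7.36826/0.886204 = 8.31441 m.
The centroid lies 4/2 = 2 m below the top edge, so the top edge sits at y_top = 8.31441 − 2 = 6.31441 m along the incline.

y_top ≈ 6.314 m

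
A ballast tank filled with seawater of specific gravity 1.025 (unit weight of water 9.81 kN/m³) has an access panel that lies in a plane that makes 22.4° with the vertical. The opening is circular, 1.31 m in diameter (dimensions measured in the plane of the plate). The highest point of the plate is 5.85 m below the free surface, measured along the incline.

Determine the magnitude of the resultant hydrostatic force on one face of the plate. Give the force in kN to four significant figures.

F ≈ 81.51 kN

γ = 1.025 × 9.81 = 10.05525 kN/m³.
The plate makes 22.4° with the vertical, i.e. θ = 90° − 22.4° = 67.6° to the horizontal. Measuring y along the incline from the free-surface line, vertical depth h = y·sinθ with sinθ = 0.924546.
The centroid is at the centre, 0.655 m below the top of the plate, so y_c = 5.85 + 0.655 = 6.505 m and h_c = 6.505 × 0.924546 = 6.01417 m.
A = π(0.655)² = 1.34782 m².
Resultant F = γ·h_c·A = 10.05525 × 6.01417 × 1.34782 = 81.508 kN.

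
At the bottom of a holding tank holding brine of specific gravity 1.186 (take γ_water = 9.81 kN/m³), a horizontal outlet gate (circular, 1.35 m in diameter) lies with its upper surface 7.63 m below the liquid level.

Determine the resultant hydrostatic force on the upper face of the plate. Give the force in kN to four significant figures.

F ≈ 127.1 kN

γ = 1.186 × 9.81 = 11.63466 kN/m³.
The plate is horizontal, so pressure is uniform at p = γ·h = 11.63466 × 7.63 = 88.7725 kN/m².
A = π(0.675)² = 1.43139 m².
F = p·A = 88.7725 × 1.43139 = 127.068 kN.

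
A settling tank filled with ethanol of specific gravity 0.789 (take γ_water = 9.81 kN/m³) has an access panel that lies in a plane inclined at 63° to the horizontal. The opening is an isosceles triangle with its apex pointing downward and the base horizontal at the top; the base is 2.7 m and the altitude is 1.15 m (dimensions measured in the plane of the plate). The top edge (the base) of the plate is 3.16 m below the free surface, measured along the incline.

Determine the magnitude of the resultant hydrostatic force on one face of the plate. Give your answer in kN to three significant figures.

γ = 0.789 × 9.81 = 7.74009 kN/m³.
Let θ = 63° be the plate's angle to the horizontal; measure y along the incline from where the plane meets the free surface. Vertical depth h = y·sinθ with sinθ = 0.891007.
With the apex down, the centroid sits h/3 = 1.15/3 = 0.383333 m below the base (the top edge), so y_c = 3.16 + 0.383333 = 3.54333 m and h_c = 3.54333 × 0.891007 = 3.15713 m.
A = ½ × 2.7 × 1.15 = 1.5525 m².
Resultant F = γ·h_c·A = 7.74009 × 3.15713 × 1.5525 = 37.9376 kN.

F ≈ 37.9 kN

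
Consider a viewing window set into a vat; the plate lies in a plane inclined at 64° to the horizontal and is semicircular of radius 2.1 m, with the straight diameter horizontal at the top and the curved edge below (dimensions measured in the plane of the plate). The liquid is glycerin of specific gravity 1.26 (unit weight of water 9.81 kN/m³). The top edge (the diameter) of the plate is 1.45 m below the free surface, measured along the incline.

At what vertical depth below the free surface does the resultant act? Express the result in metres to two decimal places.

γ = 1.26 × 9.81 = 12.3606 kN/m³.
Let θ = 64° be the plate's angle to the horizontal; measure y along the incline from where the plane meets the free surface. Vertical depth h = y·sinθ with sinθ = 0.898794.
The centroid of a semicircle lies 4r/(3π) = 0.891268 m from the diameter, here below the top edge, so y_c = 1.45 + 0.891268 = 2.34127 m and h_c = 2.34127 × 0.898794 = 2.10432 m.
A = πr²/2 = π × 2.1²/2 = 6.92721 m².
Resultant F = γ·h_c·A = 12.3606 × 2.10432 × 6.92721 = 180.181 kN.
I_c = (π/8 − 8/(9π))·r⁴ = 0.109757 × 2.1⁴ = 2.13457 m⁴.
Centre of pressure: y_p = y_c + I_c/(y_c·A) = 2.34127 + 2.13457/(2.34127 × 6.92721) = 2.34127 + 0.131614 = 2.47288 m along the plane.
Vertically, h_p = y_p·sinθ = 2.47288 × 0.898794 = 2.22261 m.

h_p = 2.22 m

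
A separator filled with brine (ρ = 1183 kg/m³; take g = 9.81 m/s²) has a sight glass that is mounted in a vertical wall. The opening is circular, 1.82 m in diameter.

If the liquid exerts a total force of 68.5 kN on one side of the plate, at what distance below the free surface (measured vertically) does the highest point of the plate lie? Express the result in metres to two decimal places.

d_top ≈ 1.36 m

γ = ρg = 1183 × 9.81 / 1000 = 11.60523 kN/m³.
A = π(0.91)² = 2.60155 m².
From F = γ·h_c·A, the centroid depth is h_c = 68.5/(11.60523 × 2.60155) = 2.26884 m.
The centroid is at the centre, 0.91 m below the top of the plate, so the highest point sits at h_top = 2.26884 − 0.91 = 1.35884 m below the surface.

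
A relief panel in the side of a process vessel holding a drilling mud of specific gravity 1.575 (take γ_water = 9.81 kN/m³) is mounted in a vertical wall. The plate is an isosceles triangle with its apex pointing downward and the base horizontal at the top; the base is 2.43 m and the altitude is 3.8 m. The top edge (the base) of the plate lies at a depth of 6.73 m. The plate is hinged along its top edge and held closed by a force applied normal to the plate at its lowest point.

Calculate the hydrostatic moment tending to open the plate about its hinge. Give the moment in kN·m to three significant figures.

γ = 1.575 × 9.81 = 15.45075 kN/m³.
With the apex down, the centroid sits h/3 = 3.8/3 = 1.26667 m below the base (the top edge), so the centroid depth is h_c = 6.73 + 1.26667 = 7.99667 m.
A = ½ × 2.43 × 3.8 = 4.617 m².
Resultant F = γ·h_c·A = 15.45075 × 7.99667 × 4.617 = 570.451 kN.
I_c = b·h³/36 = 2.43 × 3.8³/36 = 3.70386 m⁴.
Centre of pressure: y_p = y_c + I_c/(y_c·A) = 7.99667 + 3.70386/(7.99667 × 4.617) = 7.99667 + 0.10032 = 8.09699 m along the plane.
The resultant acts 1.26667 + 0.10032 = 1.36699 m (along the plate) below the hinge at the top edge, so the moment about the hinge is M = F × 1.36699 = 570.451 × 1.36699 = 779.801 kN·m.

M ≈ 780 kN·m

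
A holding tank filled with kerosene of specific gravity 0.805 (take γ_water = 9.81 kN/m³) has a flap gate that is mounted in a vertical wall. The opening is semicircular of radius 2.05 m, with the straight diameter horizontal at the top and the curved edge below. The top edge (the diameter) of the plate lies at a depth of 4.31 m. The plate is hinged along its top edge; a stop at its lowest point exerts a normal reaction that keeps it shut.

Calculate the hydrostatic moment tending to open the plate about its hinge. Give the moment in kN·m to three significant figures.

γ = 0.805 × 9.81 = 7.89705 kN/m³.
The centroid of a semicircle lies 4r/(3π) = 0.870047 m from the diameter, here below the top edge, so the centroid depth is h_c = 4.31 + 0.870047 = 5.18005 m.
A = πr²/2 = π × 2.05²/2 = 6.60127 m².
Resultant F = γ·h_c·A = 7.89705 × 5.18005 × 6.60127 = 270.039 kN.
I_c = (π/8 − 8/(9π))·r⁴ = 0.109757 × 2.05⁴ = 1.93842 m⁴.
Centre of pressure: y_p = y_c + I_c/(y_c·A) = 5.18005 + 1.93842/(5.18005 × 6.60127) = 5.18005 + 0.0566874 = 5.23674 m along the plane.
The resultant acts 0.870047 + 0.0566874 = 0.926734 m (along the plate) below the hinge at the top edge, so the moment about the hinge is M = F × 0.926734 = 270.039 × 0.926734 = 250.254 kN·m.

M ≈ 250 kN·m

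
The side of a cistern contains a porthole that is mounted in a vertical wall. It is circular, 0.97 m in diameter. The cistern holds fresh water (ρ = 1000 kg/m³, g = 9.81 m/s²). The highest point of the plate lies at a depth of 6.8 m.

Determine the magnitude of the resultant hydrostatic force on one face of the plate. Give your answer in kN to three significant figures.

F ≈ 52.8 kN

γ = ρg = 1000 × 9.81 = 9810 N/m³ = 9.81 kN/m³.
The centroid is at the centre, 0.485 m below the top of the plate, so the centroid depth is h_c = 6.8 + 0.485 = 7.285 m.
A = π(0.485)² = 0.738981 m².
Resultant F = γ·h_c·A = 9.81 × 7.285 × 0.738981 = 52.8119 kN.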